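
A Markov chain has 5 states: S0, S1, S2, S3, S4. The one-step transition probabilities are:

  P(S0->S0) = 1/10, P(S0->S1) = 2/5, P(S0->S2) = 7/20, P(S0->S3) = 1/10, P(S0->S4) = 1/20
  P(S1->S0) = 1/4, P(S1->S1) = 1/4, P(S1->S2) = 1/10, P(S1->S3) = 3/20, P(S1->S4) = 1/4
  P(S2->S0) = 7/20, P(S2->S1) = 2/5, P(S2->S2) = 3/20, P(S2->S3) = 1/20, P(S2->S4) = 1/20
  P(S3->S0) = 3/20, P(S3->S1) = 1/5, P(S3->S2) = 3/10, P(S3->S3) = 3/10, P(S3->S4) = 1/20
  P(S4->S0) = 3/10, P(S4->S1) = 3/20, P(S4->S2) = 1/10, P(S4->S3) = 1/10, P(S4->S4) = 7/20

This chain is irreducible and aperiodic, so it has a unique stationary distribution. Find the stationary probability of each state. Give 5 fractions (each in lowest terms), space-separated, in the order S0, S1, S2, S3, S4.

The stationary distribution satisfies pi = pi * P, i.e.:
  pi_S0 = 1/10*pi_S0 + 1/4*pi_S1 + 7/20*pi_S2 + 3/20*pi_S3 + 3/10*pi_S4
  pi_S1 = 2/5*pi_S0 + 1/4*pi_S1 + 2/5*pi_S2 + 1/5*pi_S3 + 3/20*pi_S4
  pi_S2 = 7/20*pi_S0 + 1/10*pi_S1 + 3/20*pi_S2 + 3/10*pi_S3 + 1/10*pi_S4
  pi_S3 = 1/10*pi_S0 + 3/20*pi_S1 + 1/20*pi_S2 + 3/10*pi_S3 + 1/10*pi_S4
  pi_S4 = 1/20*pi_S0 + 1/4*pi_S1 + 1/20*pi_S2 + 1/20*pi_S3 + 7/20*pi_S4
with normalization: pi_S0 + pi_S1 + pi_S2 + pi_S3 + pi_S4 = 1.

Using the first 4 balance equations plus normalization, the linear system A*pi = b is:
  [-9/10, 1/4, 7/20, 3/20, 3/10] . pi = 0
  [2/5, -3/4, 2/5, 1/5, 3/20] . pi = 0
  [7/20, 1/10, -17/20, 3/10, 1/10] . pi = 0
  [1/10, 3/20, 1/20, -7/10, 1/10] . pi = 0
  [1, 1, 1, 1, 1] . pi = 1

Solving yields:
  pi_S0 = 6091/26538
  pi_S1 = 7733/26538
  pi_S2 = 5129/26538
  pi_S3 = 580/4423
  pi_S4 = 4105/26538

Verification (pi * P):
  6091/26538*1/10 + 7733/26538*1/4 + 5129/26538*7/20 + 580/4423*3/20 + 4105/26538*3/10 = 6091/26538 = pi_S0  (ok)
  6091/26538*2/5 + 7733/26538*1/4 + 5129/26538*2/5 + 580/4423*1/5 + 4105/26538*3/20 = 7733/26538 = pi_S1  (ok)
  6091/26538*7/20 + 7733/26538*1/10 + 5129/26538*3/20 + 580/4423*3/10 + 4105/26538*1/10 = 5129/26538 = pi_S2  (ok)
  6091/26538*1/10 + 7733/26538*3/20 + 5129/26538*1/20 + 580/4423*3/10 + 4105/26538*1/10 = 580/4423 = pi_S3  (ok)
  6091/26538*1/20 + 7733/26538*1/4 + 5129/26538*1/20 + 580/4423*1/20 + 4105/26538*7/20 = 4105/26538 = pi_S4  (ok)

Answer: 6091/26538 7733/26538 5129/26538 580/4423 4105/26538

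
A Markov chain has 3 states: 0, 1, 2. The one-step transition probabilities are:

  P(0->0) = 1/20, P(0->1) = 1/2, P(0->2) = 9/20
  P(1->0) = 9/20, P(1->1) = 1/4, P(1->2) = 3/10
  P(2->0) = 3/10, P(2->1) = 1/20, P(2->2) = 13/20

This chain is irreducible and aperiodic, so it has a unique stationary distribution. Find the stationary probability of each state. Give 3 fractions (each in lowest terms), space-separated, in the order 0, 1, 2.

The stationary distribution satisfies pi = pi * P, i.e.:
  pi_0 = 1/20*pi_0 + 9/20*pi_1 + 3/10*pi_2
  pi_1 = 1/2*pi_0 + 1/4*pi_1 + 1/20*pi_2
  pi_2 = 9/20*pi_0 + 3/10*pi_1 + 13/20*pi_2
with normalization: pi_0 + pi_1 + pi_2 = 1.

Using the first 2 balance equations plus normalization, the linear system A*pi = b is:
  [-19/20, 9/20, 3/10] . pi = 0
  [1/2, -3/4, 1/20] . pi = 0
  [1, 1, 1] . pi = 1

Solving yields:
  pi_0 = 99/373
  pi_1 = 79/373
  pi_2 = 195/373

Verification (pi * P):
  99/373*1/20 + 79/373*9/20 + 195/373*3/10 = 99/373 = pi_0  (ok)
  99/373*1/2 + 79/373*1/4 + 195/373*1/20 = 79/373 = pi_1  (ok)
  99/373*9/20 + 79/373*3/10 + 195/373*13/20 = 195/373 = pi_2  (ok)

Answer: 99/373 79/373 195/373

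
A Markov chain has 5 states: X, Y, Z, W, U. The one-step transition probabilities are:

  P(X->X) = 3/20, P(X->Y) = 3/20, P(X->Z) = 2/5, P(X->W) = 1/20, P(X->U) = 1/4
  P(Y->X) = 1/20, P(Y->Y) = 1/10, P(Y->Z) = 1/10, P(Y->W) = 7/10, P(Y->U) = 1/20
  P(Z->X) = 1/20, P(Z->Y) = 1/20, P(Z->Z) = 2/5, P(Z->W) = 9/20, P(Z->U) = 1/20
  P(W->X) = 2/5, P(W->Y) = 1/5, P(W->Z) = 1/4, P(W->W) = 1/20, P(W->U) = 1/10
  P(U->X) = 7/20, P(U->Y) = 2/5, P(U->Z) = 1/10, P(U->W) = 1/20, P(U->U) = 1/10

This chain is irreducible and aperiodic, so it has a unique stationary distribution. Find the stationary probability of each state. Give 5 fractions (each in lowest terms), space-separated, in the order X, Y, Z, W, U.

The stationary distribution satisfies pi = pi * P, i.e.:
  pi_X = 3/20*pi_X + 1/20*pi_Y + 1/20*pi_Z + 2/5*pi_W + 7/20*pi_U
  pi_Y = 3/20*pi_X + 1/10*pi_Y + 1/20*pi_Z + 1/5*pi_W + 2/5*pi_U
  pi_Z = 2/5*pi_X + 1/10*pi_Y + 2/5*pi_Z + 1/4*pi_W + 1/10*pi_U
  pi_W = 1/20*pi_X + 7/10*pi_Y + 9/20*pi_Z + 1/20*pi_W + 1/20*pi_U
  pi_U = 1/4*pi_X + 1/20*pi_Y + 1/20*pi_Z + 1/10*pi_W + 1/10*pi_U
with normalization: pi_X + pi_Y + pi_Z + pi_W + pi_U = 1.

Using the first 4 balance equations plus normalization, the linear system A*pi = b is:
  [-17/20, 1/20, 1/20, 2/5, 7/20] . pi = 0
  [3/20, -9/10, 1/20, 1/5, 2/5] . pi = 0
  [2/5, 1/10, -3/5, 1/4, 1/10] . pi = 0
  [1/20, 7/10, 9/20, -19/20, 1/20] . pi = 0
  [1, 1, 1, 1, 1] . pi = 1

Solving yields:
  pi_X = 36687/189526
  pi_Y = 14597/94763
  pi_Z = 53479/189526
  pi_W = 24922/94763
  pi_U = 10161/94763

Verification (pi * P):
  36687/189526*3/20 + 14597/94763*1/20 + 53479/189526*1/20 + 24922/94763*2/5 + 10161/94763*7/20 = 36687/189526 = pi_X  (ok)
  36687/189526*3/20 + 14597/94763*1/10 + 53479/189526*1/20 + 24922/94763*1/5 + 10161/94763*2/5 = 14597/94763 = pi_Y  (ok)
  36687/189526*2/5 + 14597/94763*1/10 + 53479/189526*2/5 + 24922/94763*1/4 + 10161/94763*1/10 = 53479/189526 = pi_Z  (ok)
  36687/189526*1/20 + 14597/94763*7/10 + 53479/189526*9/20 + 24922/94763*1/20 + 10161/94763*1/20 = 24922/94763 = pi_W  (ok)
  36687/189526*1/4 + 14597/94763*1/20 + 53479/189526*1/20 + 24922/94763*1/10 + 10161/94763*1/10 = 10161/94763 = pi_U  (ok)

Answer: 36687/189526 14597/94763 53479/189526 24922/94763 10161/94763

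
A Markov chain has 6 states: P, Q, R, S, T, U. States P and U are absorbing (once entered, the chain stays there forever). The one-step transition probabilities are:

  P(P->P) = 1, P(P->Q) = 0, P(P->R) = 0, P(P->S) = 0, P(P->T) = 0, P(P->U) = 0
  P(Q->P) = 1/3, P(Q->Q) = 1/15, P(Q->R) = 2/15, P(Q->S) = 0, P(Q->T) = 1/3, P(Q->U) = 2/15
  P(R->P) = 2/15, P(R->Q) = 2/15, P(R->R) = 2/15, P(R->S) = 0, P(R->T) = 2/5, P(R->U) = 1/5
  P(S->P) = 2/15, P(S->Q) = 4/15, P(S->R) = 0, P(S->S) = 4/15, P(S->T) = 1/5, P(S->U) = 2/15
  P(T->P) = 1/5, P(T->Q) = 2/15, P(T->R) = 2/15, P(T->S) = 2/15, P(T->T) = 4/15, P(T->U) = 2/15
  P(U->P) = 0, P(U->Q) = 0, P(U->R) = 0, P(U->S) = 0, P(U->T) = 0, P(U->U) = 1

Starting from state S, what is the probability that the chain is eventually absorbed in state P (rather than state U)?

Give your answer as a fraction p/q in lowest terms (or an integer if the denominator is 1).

Let a_i = P(absorbed in P | start in state i).
Boundary conditions: a_P = 1, a_U = 0.
For each transient state i, a_i = sum_j P(i->j) * a_j:
  a_Q = 1/3*a_P + 1/15*a_Q + 2/15*a_R + 0*a_S + 1/3*a_T + 2/15*a_U
  a_R = 2/15*a_P + 2/15*a_Q + 2/15*a_R + 0*a_S + 2/5*a_T + 1/5*a_U
  a_S = 2/15*a_P + 4/15*a_Q + 0*a_R + 4/15*a_S + 1/5*a_T + 2/15*a_U
  a_T = 1/5*a_P + 2/15*a_Q + 2/15*a_R + 2/15*a_S + 4/15*a_T + 2/15*a_U

Substituting a_P = 1 and a_U = 0, rearrange to (I - Q) a = r where r[i] = P(i -> P):
  [14/15, -2/15, 0, -1/3] . (a_Q, a_R, a_S, a_T) = 1/3
  [-2/15, 13/15, 0, -2/5] . (a_Q, a_R, a_S, a_T) = 2/15
  [-4/15, 0, 11/15, -1/5] . (a_Q, a_R, a_S, a_T) = 2/15
  [-2/15, -2/15, -2/15, 11/15] . (a_Q, a_R, a_S, a_T) = 1/5

Solving yields:
  a_Q = 862/1341
  a_R = 704/1341
  a_S = 773/1341
  a_T = 791/1341

Starting state is S, so the absorption probability is a_S = 773/1341.

Answer: 773/1341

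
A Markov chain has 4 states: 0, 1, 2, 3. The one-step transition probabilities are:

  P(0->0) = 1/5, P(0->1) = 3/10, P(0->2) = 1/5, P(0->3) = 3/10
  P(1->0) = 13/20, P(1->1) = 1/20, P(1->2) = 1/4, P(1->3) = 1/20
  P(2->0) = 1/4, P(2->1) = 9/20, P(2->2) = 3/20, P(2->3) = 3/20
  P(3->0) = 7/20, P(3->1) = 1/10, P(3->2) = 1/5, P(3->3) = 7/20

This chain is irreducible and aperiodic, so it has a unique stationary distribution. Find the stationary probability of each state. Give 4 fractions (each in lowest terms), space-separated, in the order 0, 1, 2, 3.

Answer: 53/153 361/1581 955/4743 118/527

Derivation:
The stationary distribution satisfies pi = pi * P, i.e.:
  pi_0 = 1/5*pi_0 + 13/20*pi_1 + 1/4*pi_2 + 7/20*pi_3
  pi_1 = 3/10*pi_0 + 1/20*pi_1 + 9/20*pi_2 + 1/10*pi_3
  pi_2 = 1/5*pi_0 + 1/4*pi_1 + 3/20*pi_2 + 1/5*pi_3
  pi_3 = 3/10*pi_0 + 1/20*pi_1 + 3/20*pi_2 + 7/20*pi_3
with normalization: pi_0 + pi_1 + pi_2 + pi_3 = 1.

Using the first 3 balance equations plus normalization, the linear system A*pi = b is:
  [-4/5, 13/20, 1/4, 7/20] . pi = 0
  [3/10, -19/20, 9/20, 1/10] . pi = 0
  [1/5, 1/4, -17/20, 1/5] . pi = 0
  [1, 1, 1, 1] . pi = 1

Solving yields:
  pi_0 = 53/153
  pi_1 = 361/1581
  pi_2 = 955/4743
  pi_3 = 118/527

Verification (pi * P):
  53/153*1/5 + 361/1581*13/20 + 955/4743*1/4 + 118/527*7/20 = 53/153 = pi_0  (ok)
  53/153*3/10 + 361/1581*1/20 + 955/4743*9/20 + 118/527*1/10 = 361/1581 = pi_1  (ok)
  53/153*1/5 + 361/1581*1/4 + 955/4743*3/20 + 118/527*1/5 = 955/4743 = pi_2  (ok)
  53/153*3/10 + 361/1581*1/20 + 955/4743*3/20 + 118/527*7/20 = 118/527 = pi_3  (ok)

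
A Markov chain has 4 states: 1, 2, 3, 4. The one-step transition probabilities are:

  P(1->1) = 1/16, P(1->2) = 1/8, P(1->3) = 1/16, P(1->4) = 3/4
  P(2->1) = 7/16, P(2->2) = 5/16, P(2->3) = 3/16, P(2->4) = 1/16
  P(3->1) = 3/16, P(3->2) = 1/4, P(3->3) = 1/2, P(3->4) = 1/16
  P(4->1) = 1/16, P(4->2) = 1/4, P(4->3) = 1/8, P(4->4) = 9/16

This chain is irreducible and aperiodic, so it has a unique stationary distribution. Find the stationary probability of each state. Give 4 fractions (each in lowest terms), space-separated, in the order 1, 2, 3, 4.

The stationary distribution satisfies pi = pi * P, i.e.:
  pi_1 = 1/16*pi_1 + 7/16*pi_2 + 3/16*pi_3 + 1/16*pi_4
  pi_2 = 1/8*pi_1 + 5/16*pi_2 + 1/4*pi_3 + 1/4*pi_4
  pi_3 = 1/16*pi_1 + 3/16*pi_2 + 1/2*pi_3 + 1/8*pi_4
  pi_4 = 3/4*pi_1 + 1/16*pi_2 + 1/16*pi_3 + 9/16*pi_4
with normalization: pi_1 + pi_2 + pi_3 + pi_4 = 1.

Using the first 3 balance equations plus normalization, the linear system A*pi = b is:
  [-15/16, 7/16, 3/16, 1/16] . pi = 0
  [1/8, -11/16, 1/4, 1/4] . pi = 0
  [1/16, 3/16, -1/2, 1/8] . pi = 0
  [1, 1, 1, 1] . pi = 1

Solving yields:
  pi_1 = 229/1277
  pi_2 = 310/1277
  pi_3 = 527/2554
  pi_4 = 949/2554

Verification (pi * P):
  229/1277*1/16 + 310/1277*7/16 + 527/2554*3/16 + 949/2554*1/16 = 229/1277 = pi_1  (ok)
  229/1277*1/8 + 310/1277*5/16 + 527/2554*1/4 + 949/2554*1/4 = 310/1277 = pi_2  (ok)
  229/1277*1/16 + 310/1277*3/16 + 527/2554*1/2 + 949/2554*1/8 = 527/2554 = pi_3  (ok)
  229/1277*3/4 + 310/1277*1/16 + 527/2554*1/16 + 949/2554*9/16 = 949/2554 = pi_4  (ok)

Answer: 229/1277 310/1277 527/2554 949/2554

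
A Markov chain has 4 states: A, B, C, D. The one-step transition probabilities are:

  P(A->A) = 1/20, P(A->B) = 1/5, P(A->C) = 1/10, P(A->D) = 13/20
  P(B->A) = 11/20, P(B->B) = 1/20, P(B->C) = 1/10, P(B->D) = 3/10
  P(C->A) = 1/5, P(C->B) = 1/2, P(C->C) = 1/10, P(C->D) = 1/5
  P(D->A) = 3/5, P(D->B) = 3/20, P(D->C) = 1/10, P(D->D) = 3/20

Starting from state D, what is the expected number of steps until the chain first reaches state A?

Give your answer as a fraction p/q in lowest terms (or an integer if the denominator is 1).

Let h_i = expected steps to first reach A from state i.
Boundary: h_A = 0.
First-step equations for the other states:
  h_B = 1 + 11/20*h_A + 1/20*h_B + 1/10*h_C + 3/10*h_D
  h_C = 1 + 1/5*h_A + 1/2*h_B + 1/10*h_C + 1/5*h_D
  h_D = 1 + 3/5*h_A + 3/20*h_B + 1/10*h_C + 3/20*h_D

Substituting h_A = 0 and rearranging gives the linear system (I - Q) h = 1:
  [19/20, -1/10, -3/10] . (h_B, h_C, h_D) = 1
  [-1/2, 9/10, -1/5] . (h_B, h_C, h_D) = 1
  [-3/20, -1/10, 17/20] . (h_B, h_C, h_D) = 1

Solving yields:
  h_B = 4600/2427
  h_C = 6230/2427
  h_D = 4400/2427

Starting state is D, so the expected hitting time is h_D = 4400/2427.

Answer: 4400/2427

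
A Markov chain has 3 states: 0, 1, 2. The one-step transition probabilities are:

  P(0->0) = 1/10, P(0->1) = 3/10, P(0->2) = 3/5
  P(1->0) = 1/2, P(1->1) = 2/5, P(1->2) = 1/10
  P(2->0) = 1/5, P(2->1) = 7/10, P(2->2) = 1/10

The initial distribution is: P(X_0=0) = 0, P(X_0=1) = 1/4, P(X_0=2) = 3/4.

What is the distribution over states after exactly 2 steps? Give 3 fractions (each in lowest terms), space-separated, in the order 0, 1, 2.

Propagating the distribution step by step (d_{t+1} = d_t * P):
d_0 = (0=0, 1=1/4, 2=3/4)
  d_1[0] = 0*1/10 + 1/4*1/2 + 3/4*1/5 = 11/40
  d_1[1] = 0*3/10 + 1/4*2/5 + 3/4*7/10 = 5/8
  d_1[2] = 0*3/5 + 1/4*1/10 + 3/4*1/10 = 1/10
d_1 = (0=11/40, 1=5/8, 2=1/10)
  d_2[0] = 11/40*1/10 + 5/8*1/2 + 1/10*1/5 = 9/25
  d_2[1] = 11/40*3/10 + 5/8*2/5 + 1/10*7/10 = 161/400
  d_2[2] = 11/40*3/5 + 5/8*1/10 + 1/10*1/10 = 19/80
d_2 = (0=9/25, 1=161/400, 2=19/80)

Answer: 9/25 161/400 19/80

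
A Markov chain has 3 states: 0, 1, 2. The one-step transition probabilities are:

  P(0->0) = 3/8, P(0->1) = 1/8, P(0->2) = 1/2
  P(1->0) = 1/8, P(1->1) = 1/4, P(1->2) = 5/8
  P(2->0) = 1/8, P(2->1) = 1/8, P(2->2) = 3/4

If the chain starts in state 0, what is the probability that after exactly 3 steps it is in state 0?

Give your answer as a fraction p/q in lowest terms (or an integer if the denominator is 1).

Computing P^3 by repeated multiplication:
P^1 =
  0: [3/8, 1/8, 1/2]
  1: [1/8, 1/4, 5/8]
  2: [1/8, 1/8, 3/4]
P^2 =
  0: [7/32, 9/64, 41/64]
  1: [5/32, 5/32, 11/16]
  2: [5/32, 9/64, 45/64]
P^3 =
  0: [23/128, 73/512, 347/512]
  1: [21/128, 37/256, 177/256]
  2: [21/128, 73/512, 355/512]

(P^3)[0 -> 0] = 23/128

Answer: 23/128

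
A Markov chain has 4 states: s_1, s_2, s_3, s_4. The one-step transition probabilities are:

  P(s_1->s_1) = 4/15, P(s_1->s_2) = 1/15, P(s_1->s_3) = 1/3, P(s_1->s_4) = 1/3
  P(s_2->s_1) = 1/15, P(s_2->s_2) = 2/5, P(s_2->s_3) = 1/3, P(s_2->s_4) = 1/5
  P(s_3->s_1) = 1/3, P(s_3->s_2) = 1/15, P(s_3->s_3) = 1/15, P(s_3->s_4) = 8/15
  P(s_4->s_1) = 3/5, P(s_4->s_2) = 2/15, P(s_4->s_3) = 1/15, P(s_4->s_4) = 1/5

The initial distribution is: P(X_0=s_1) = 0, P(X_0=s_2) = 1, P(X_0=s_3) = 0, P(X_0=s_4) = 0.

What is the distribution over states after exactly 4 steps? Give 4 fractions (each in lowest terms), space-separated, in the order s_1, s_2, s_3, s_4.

Propagating the distribution step by step (d_{t+1} = d_t * P):
d_0 = (s_1=0, s_2=1, s_3=0, s_4=0)
  d_1[s_1] = 0*4/15 + 1*1/15 + 0*1/3 + 0*3/5 = 1/15
  d_1[s_2] = 0*1/15 + 1*2/5 + 0*1/15 + 0*2/15 = 2/5
  d_1[s_3] = 0*1/3 + 1*1/3 + 0*1/15 + 0*1/15 = 1/3
  d_1[s_4] = 0*1/3 + 1*1/5 + 0*8/15 + 0*1/5 = 1/5
d_1 = (s_1=1/15, s_2=2/5, s_3=1/3, s_4=1/5)
  d_2[s_1] = 1/15*4/15 + 2/5*1/15 + 1/3*1/3 + 1/5*3/5 = 62/225
  d_2[s_2] = 1/15*1/15 + 2/5*2/5 + 1/3*1/15 + 1/5*2/15 = 16/75
  d_2[s_3] = 1/15*1/3 + 2/5*1/3 + 1/3*1/15 + 1/5*1/15 = 43/225
  d_2[s_4] = 1/15*1/3 + 2/5*1/5 + 1/3*8/15 + 1/5*1/5 = 8/25
d_2 = (s_1=62/225, s_2=16/75, s_3=43/225, s_4=8/25)
  d_3[s_1] = 62/225*4/15 + 16/75*1/15 + 43/225*1/3 + 8/25*3/5 = 1159/3375
  d_3[s_2] = 62/225*1/15 + 16/75*2/5 + 43/225*1/15 + 8/25*2/15 = 179/1125
  d_3[s_3] = 62/225*1/3 + 16/75*1/3 + 43/225*1/15 + 8/25*1/15 = 133/675
  d_3[s_4] = 62/225*1/3 + 16/75*1/5 + 43/225*8/15 + 8/25*1/5 = 338/1125
d_3 = (s_1=1159/3375, s_2=179/1125, s_3=133/675, s_4=338/1125)
  d_4[s_1] = 1159/3375*4/15 + 179/1125*1/15 + 133/675*1/3 + 338/1125*3/5 = 17624/50625
  d_4[s_2] = 1159/3375*1/15 + 179/1125*2/5 + 133/675*1/15 + 338/1125*2/15 = 262/1875
  d_4[s_3] = 1159/3375*1/3 + 179/1125*1/3 + 133/675*1/15 + 338/1125*1/15 = 10159/50625
  d_4[s_4] = 1159/3375*1/3 + 179/1125*1/5 + 133/675*8/15 + 338/1125*1/5 = 584/1875
d_4 = (s_1=17624/50625, s_2=262/1875, s_3=10159/50625, s_4=584/1875)

Answer: 17624/50625 262/1875 10159/50625 584/1875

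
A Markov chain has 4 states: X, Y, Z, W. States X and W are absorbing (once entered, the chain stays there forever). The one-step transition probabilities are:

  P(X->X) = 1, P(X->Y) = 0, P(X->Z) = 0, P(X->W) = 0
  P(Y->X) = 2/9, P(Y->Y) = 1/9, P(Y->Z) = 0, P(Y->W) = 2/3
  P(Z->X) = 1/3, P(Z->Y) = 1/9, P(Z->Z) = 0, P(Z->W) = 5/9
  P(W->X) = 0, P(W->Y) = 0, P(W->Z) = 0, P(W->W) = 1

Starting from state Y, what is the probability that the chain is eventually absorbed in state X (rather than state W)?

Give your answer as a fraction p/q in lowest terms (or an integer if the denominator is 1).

Let a_i = P(absorbed in X | start in state i).
Boundary conditions: a_X = 1, a_W = 0.
For each transient state i, a_i = sum_j P(i->j) * a_j:
  a_Y = 2/9*a_X + 1/9*a_Y + 0*a_Z + 2/3*a_W
  a_Z = 1/3*a_X + 1/9*a_Y + 0*a_Z + 5/9*a_W

Substituting a_X = 1 and a_W = 0, rearrange to (I - Q) a = r where r[i] = P(i -> X):
  [8/9, 0] . (a_Y, a_Z) = 2/9
  [-1/9, 1] . (a_Y, a_Z) = 1/3

Solving yields:
  a_Y = 1/4
  a_Z = 13/36

Starting state is Y, so the absorption probability is a_Y = 1/4.

Answer: 1/4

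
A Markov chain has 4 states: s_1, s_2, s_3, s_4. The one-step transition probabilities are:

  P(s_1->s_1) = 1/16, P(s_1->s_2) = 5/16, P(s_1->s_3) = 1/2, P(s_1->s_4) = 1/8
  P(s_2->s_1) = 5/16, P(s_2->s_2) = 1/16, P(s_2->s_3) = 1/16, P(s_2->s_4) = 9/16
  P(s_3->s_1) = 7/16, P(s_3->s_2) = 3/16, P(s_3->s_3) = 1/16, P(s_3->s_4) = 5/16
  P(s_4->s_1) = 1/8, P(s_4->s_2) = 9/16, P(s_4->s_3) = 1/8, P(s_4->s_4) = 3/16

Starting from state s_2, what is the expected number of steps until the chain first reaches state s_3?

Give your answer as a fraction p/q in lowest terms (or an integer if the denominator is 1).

Answer: 6704/1145

Derivation:
Let h_i = expected steps to first reach s_3 from state i.
Boundary: h_s_3 = 0.
First-step equations for the other states:
  h_s_1 = 1 + 1/16*h_s_1 + 5/16*h_s_2 + 1/2*h_s_3 + 1/8*h_s_4
  h_s_2 = 1 + 5/16*h_s_1 + 1/16*h_s_2 + 1/16*h_s_3 + 9/16*h_s_4
  h_s_4 = 1 + 1/8*h_s_1 + 9/16*h_s_2 + 1/8*h_s_3 + 3/16*h_s_4

Substituting h_s_3 = 0 and rearranging gives the linear system (I - Q) h = 1:
  [15/16, -5/16, -1/8] . (h_s_1, h_s_2, h_s_4) = 1
  [-5/16, 15/16, -9/16] . (h_s_1, h_s_2, h_s_4) = 1
  [-1/8, -9/16, 13/16] . (h_s_1, h_s_2, h_s_4) = 1

Solving yields:
  h_s_1 = 4352/1145
  h_s_2 = 6704/1145
  h_s_4 = 1344/229

Starting state is s_2, so the expected hitting time is h_s_2 = 6704/1145.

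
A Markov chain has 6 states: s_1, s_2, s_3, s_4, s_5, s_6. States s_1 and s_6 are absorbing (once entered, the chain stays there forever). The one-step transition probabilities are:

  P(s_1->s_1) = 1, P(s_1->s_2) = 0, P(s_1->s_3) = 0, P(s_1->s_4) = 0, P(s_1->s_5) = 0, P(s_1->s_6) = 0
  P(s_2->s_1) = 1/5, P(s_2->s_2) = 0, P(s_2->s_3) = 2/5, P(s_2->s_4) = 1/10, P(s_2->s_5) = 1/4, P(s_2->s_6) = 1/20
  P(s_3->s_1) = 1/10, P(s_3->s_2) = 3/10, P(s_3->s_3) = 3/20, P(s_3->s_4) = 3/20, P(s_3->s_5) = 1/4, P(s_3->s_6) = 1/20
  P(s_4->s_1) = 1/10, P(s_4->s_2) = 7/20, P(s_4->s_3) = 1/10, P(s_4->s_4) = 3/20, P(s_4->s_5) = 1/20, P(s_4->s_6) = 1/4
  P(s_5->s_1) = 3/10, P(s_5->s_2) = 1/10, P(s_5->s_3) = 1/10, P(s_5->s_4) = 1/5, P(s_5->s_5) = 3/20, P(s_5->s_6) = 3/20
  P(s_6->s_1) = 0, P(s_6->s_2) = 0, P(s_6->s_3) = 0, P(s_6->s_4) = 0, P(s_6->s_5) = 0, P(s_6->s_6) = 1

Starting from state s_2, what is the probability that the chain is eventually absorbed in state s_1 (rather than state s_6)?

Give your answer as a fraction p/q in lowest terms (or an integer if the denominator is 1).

Answer: 19631/30175

Derivation:
Let a_i = P(absorbed in s_1 | start in state i).
Boundary conditions: a_s_1 = 1, a_s_6 = 0.
For each transient state i, a_i = sum_j P(i->j) * a_j:
  a_s_2 = 1/5*a_s_1 + 0*a_s_2 + 2/5*a_s_3 + 1/10*a_s_4 + 1/4*a_s_5 + 1/20*a_s_6
  a_s_3 = 1/10*a_s_1 + 3/10*a_s_2 + 3/20*a_s_3 + 3/20*a_s_4 + 1/4*a_s_5 + 1/20*a_s_6
  a_s_4 = 1/10*a_s_1 + 7/20*a_s_2 + 1/10*a_s_3 + 3/20*a_s_4 + 1/20*a_s_5 + 1/4*a_s_6
  a_s_5 = 3/10*a_s_1 + 1/10*a_s_2 + 1/10*a_s_3 + 1/5*a_s_4 + 3/20*a_s_5 + 3/20*a_s_6

Substituting a_s_1 = 1 and a_s_6 = 0, rearrange to (I - Q) a = r where r[i] = P(i -> s_1):
  [1, -2/5, -1/10, -1/4] . (a_s_2, a_s_3, a_s_4, a_s_5) = 1/5
  [-3/10, 17/20, -3/20, -1/4] . (a_s_2, a_s_3, a_s_4, a_s_5) = 1/10
  [-7/20, -1/10, 17/20, -1/20] . (a_s_2, a_s_3, a_s_4, a_s_5) = 1/10
  [-1/10, -1/10, -1/5, 17/20] . (a_s_2, a_s_3, a_s_4, a_s_5) = 3/10

Solving yields:
  a_s_2 = 19631/30175
  a_s_3 = 18599/30175
  a_s_4 = 14919/30175
  a_s_5 = 18658/30175

Starting state is s_2, so the absorption probability is a_s_2 = 19631/30175.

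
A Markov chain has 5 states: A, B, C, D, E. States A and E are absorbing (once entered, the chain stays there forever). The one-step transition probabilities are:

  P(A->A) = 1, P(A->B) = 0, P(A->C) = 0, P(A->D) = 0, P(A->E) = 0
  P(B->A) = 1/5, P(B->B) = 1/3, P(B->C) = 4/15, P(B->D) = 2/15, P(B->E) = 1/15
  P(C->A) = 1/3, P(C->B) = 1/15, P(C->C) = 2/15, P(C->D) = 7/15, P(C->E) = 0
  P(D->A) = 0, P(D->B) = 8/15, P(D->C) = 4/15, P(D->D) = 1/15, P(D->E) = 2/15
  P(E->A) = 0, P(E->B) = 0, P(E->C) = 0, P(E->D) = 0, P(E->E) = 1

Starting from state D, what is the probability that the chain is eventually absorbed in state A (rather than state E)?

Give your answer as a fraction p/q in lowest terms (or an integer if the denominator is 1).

Let a_i = P(absorbed in A | start in state i).
Boundary conditions: a_A = 1, a_E = 0.
For each transient state i, a_i = sum_j P(i->j) * a_j:
  a_B = 1/5*a_A + 1/3*a_B + 4/15*a_C + 2/15*a_D + 1/15*a_E
  a_C = 1/3*a_A + 1/15*a_B + 2/15*a_C + 7/15*a_D + 0*a_E
  a_D = 0*a_A + 8/15*a_B + 4/15*a_C + 1/15*a_D + 2/15*a_E

Substituting a_A = 1 and a_E = 0, rearrange to (I - Q) a = r where r[i] = P(i -> A):
  [2/3, -4/15, -2/15] . (a_B, a_C, a_D) = 1/5
  [-1/15, 13/15, -7/15] . (a_B, a_C, a_D) = 1/3
  [-8/15, -4/15, 14/15] . (a_B, a_C, a_D) = 0

Solving yields:
  a_B = 391/522
  a_C = 415/522
  a_D = 19/29

Starting state is D, so the absorption probability is a_D = 19/29.

Answer: 19/29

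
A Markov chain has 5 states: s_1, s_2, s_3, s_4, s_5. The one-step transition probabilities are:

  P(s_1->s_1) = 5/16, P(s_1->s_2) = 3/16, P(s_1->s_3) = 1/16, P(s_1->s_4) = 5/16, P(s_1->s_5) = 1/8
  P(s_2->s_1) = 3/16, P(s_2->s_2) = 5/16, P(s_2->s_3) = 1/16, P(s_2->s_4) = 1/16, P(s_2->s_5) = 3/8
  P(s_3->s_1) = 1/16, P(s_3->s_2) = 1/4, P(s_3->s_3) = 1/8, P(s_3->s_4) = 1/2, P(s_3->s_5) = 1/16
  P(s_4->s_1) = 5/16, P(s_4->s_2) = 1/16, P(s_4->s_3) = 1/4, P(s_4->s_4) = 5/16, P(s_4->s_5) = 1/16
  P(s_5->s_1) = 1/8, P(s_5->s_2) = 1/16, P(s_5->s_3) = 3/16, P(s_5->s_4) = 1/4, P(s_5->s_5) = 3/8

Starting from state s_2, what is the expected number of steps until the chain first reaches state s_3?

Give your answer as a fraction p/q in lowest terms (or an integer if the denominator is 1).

Let h_i = expected steps to first reach s_3 from state i.
Boundary: h_s_3 = 0.
First-step equations for the other states:
  h_s_1 = 1 + 5/16*h_s_1 + 3/16*h_s_2 + 1/16*h_s_3 + 5/16*h_s_4 + 1/8*h_s_5
  h_s_2 = 1 + 3/16*h_s_1 + 5/16*h_s_2 + 1/16*h_s_3 + 1/16*h_s_4 + 3/8*h_s_5
  h_s_4 = 1 + 5/16*h_s_1 + 1/16*h_s_2 + 1/4*h_s_3 + 5/16*h_s_4 + 1/16*h_s_5
  h_s_5 = 1 + 1/8*h_s_1 + 1/16*h_s_2 + 3/16*h_s_3 + 1/4*h_s_4 + 3/8*h_s_5

Substituting h_s_3 = 0 and rearranging gives the linear system (I - Q) h = 1:
  [11/16, -3/16, -5/16, -1/8] . (h_s_1, h_s_2, h_s_4, h_s_5) = 1
  [-3/16, 11/16, -1/16, -3/8] . (h_s_1, h_s_2, h_s_4, h_s_5) = 1
  [-5/16, -1/16, 11/16, -1/16] . (h_s_1, h_s_2, h_s_4, h_s_5) = 1
  [-1/8, -1/16, -1/4, 5/8] . (h_s_1, h_s_2, h_s_4, h_s_5) = 1

Solving yields:
  h_s_1 = 21648/2947
  h_s_2 = 21808/2947
  h_s_4 = 17776/2947
  h_s_5 = 18336/2947

Starting state is s_2, so the expected hitting time is h_s_2 = 21808/2947.

Answer: 21808/2947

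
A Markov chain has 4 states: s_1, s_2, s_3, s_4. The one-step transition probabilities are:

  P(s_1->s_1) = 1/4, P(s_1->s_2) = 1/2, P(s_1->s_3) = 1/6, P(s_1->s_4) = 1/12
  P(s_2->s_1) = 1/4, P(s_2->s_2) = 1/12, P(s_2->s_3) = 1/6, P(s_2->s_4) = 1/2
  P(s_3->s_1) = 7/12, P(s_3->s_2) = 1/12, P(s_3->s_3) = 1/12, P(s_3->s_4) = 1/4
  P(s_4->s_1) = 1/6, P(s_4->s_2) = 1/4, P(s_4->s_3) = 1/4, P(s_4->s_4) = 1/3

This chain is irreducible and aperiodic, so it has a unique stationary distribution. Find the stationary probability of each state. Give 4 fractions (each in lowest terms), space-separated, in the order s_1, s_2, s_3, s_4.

The stationary distribution satisfies pi = pi * P, i.e.:
  pi_s_1 = 1/4*pi_s_1 + 1/4*pi_s_2 + 7/12*pi_s_3 + 1/6*pi_s_4
  pi_s_2 = 1/2*pi_s_1 + 1/12*pi_s_2 + 1/12*pi_s_3 + 1/4*pi_s_4
  pi_s_3 = 1/6*pi_s_1 + 1/6*pi_s_2 + 1/12*pi_s_3 + 1/4*pi_s_4
  pi_s_4 = 1/12*pi_s_1 + 1/2*pi_s_2 + 1/4*pi_s_3 + 1/3*pi_s_4
with normalization: pi_s_1 + pi_s_2 + pi_s_3 + pi_s_4 = 1.

Using the first 3 balance equations plus normalization, the linear system A*pi = b is:
  [-3/4, 1/4, 7/12, 1/6] . pi = 0
  [1/2, -11/12, 1/12, 1/4] . pi = 0
  [1/6, 1/6, -11/12, 1/4] . pi = 0
  [1, 1, 1, 1] . pi = 1

Solving yields:
  pi_s_1 = 619/2175
  pi_s_2 = 544/2175
  pi_s_3 = 383/2175
  pi_s_4 = 629/2175

Verification (pi * P):
  619/2175*1/4 + 544/2175*1/4 + 383/2175*7/12 + 629/2175*1/6 = 619/2175 = pi_s_1  (ok)
  619/2175*1/2 + 544/2175*1/12 + 383/2175*1/12 + 629/2175*1/4 = 544/2175 = pi_s_2  (ok)
  619/2175*1/6 + 544/2175*1/6 + 383/2175*1/12 + 629/2175*1/4 = 383/2175 = pi_s_3  (ok)
  619/2175*1/12 + 544/2175*1/2 + 383/2175*1/4 + 629/2175*1/3 = 629/2175 = pi_s_4  (ok)

Answer: 619/2175 544/2175 383/2175 629/2175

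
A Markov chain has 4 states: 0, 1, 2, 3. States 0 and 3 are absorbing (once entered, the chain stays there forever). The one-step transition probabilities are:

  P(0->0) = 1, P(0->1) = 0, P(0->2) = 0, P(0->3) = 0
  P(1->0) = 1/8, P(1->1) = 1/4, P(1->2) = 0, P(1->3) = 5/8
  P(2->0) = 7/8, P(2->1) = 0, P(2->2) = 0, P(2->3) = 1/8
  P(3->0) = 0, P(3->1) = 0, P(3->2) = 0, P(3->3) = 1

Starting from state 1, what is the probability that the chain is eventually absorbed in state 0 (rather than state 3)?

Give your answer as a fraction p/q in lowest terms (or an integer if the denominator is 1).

Answer: 1/6

Derivation:
Let a_i = P(absorbed in 0 | start in state i).
Boundary conditions: a_0 = 1, a_3 = 0.
For each transient state i, a_i = sum_j P(i->j) * a_j:
  a_1 = 1/8*a_0 + 1/4*a_1 + 0*a_2 + 5/8*a_3
  a_2 = 7/8*a_0 + 0*a_1 + 0*a_2 + 1/8*a_3

Substituting a_0 = 1 and a_3 = 0, rearrange to (I - Q) a = r where r[i] = P(i -> 0):
  [3/4, 0] . (a_1, a_2) = 1/8
  [0, 1] . (a_1, a_2) = 7/8

Solving yields:
  a_1 = 1/6
  a_2 = 7/8

Starting state is 1, so the absorption probability is a_1 = 1/6.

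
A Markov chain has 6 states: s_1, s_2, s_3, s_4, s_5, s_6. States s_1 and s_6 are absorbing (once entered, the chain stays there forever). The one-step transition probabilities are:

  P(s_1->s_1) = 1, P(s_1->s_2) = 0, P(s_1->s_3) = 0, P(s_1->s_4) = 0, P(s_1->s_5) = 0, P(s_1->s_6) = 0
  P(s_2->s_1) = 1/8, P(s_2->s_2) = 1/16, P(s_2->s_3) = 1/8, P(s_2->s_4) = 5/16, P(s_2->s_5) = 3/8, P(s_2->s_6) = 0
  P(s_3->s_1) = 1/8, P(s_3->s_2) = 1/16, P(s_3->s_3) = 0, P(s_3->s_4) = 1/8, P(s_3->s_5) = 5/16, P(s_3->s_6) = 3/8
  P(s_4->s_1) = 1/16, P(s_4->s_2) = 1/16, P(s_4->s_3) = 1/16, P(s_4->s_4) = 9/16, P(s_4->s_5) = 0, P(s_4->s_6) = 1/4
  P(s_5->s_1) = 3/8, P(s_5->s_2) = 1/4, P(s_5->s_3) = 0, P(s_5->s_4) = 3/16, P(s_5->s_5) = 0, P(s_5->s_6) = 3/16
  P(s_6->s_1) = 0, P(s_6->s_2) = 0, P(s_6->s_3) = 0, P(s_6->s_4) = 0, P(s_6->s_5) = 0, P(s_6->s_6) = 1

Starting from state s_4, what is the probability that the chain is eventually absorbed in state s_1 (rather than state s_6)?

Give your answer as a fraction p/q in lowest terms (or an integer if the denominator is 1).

Answer: 1862/7057

Derivation:
Let a_i = P(absorbed in s_1 | start in state i).
Boundary conditions: a_s_1 = 1, a_s_6 = 0.
For each transient state i, a_i = sum_j P(i->j) * a_j:
  a_s_2 = 1/8*a_s_1 + 1/16*a_s_2 + 1/8*a_s_3 + 5/16*a_s_4 + 3/8*a_s_5 + 0*a_s_6
  a_s_3 = 1/8*a_s_1 + 1/16*a_s_2 + 0*a_s_3 + 1/8*a_s_4 + 5/16*a_s_5 + 3/8*a_s_6
  a_s_4 = 1/16*a_s_1 + 1/16*a_s_2 + 1/16*a_s_3 + 9/16*a_s_4 + 0*a_s_5 + 1/4*a_s_6
  a_s_5 = 3/8*a_s_1 + 1/4*a_s_2 + 0*a_s_3 + 3/16*a_s_4 + 0*a_s_5 + 3/16*a_s_6

Substituting a_s_1 = 1 and a_s_6 = 0, rearrange to (I - Q) a = r where r[i] = P(i -> s_1):
  [15/16, -1/8, -5/16, -3/8] . (a_s_2, a_s_3, a_s_4, a_s_5) = 1/8
  [-1/16, 1, -1/8, -5/16] . (a_s_2, a_s_3, a_s_4, a_s_5) = 1/8
  [-1/16, -1/16, 7/16, 0] . (a_s_2, a_s_3, a_s_4, a_s_5) = 1/16
  [-1/4, 0, -3/16, 1] . (a_s_2, a_s_3, a_s_4, a_s_5) = 3/8

Solving yields:
  a_s_2 = 3442/7057
  a_s_3 = 2535/7057
  a_s_4 = 1862/7057
  a_s_5 = 3856/7057

Starting state is s_4, so the absorption probability is a_s_4 = 1862/7057.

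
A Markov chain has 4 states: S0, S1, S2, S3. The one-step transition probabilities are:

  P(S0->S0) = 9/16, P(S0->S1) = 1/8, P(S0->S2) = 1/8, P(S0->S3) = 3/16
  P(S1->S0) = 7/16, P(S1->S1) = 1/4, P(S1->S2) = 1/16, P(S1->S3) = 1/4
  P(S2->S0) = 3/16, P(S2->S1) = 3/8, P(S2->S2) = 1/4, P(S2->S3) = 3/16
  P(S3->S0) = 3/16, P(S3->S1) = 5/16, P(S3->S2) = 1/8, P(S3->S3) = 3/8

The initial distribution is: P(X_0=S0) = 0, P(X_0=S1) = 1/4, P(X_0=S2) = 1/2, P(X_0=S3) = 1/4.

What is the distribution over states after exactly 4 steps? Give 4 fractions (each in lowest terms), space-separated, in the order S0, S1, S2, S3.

Answer: 25687/65536 61037/262144 32985/262144 32687/131072

Derivation:
Propagating the distribution step by step (d_{t+1} = d_t * P):
d_0 = (S0=0, S1=1/4, S2=1/2, S3=1/4)
  d_1[S0] = 0*9/16 + 1/4*7/16 + 1/2*3/16 + 1/4*3/16 = 1/4
  d_1[S1] = 0*1/8 + 1/4*1/4 + 1/2*3/8 + 1/4*5/16 = 21/64
  d_1[S2] = 0*1/8 + 1/4*1/16 + 1/2*1/4 + 1/4*1/8 = 11/64
  d_1[S3] = 0*3/16 + 1/4*1/4 + 1/2*3/16 + 1/4*3/8 = 1/4
d_1 = (S0=1/4, S1=21/64, S2=11/64, S3=1/4)
  d_2[S0] = 1/4*9/16 + 21/64*7/16 + 11/64*3/16 + 1/4*3/16 = 93/256
  d_2[S1] = 1/4*1/8 + 21/64*1/4 + 11/64*3/8 + 1/4*5/16 = 131/512
  d_2[S2] = 1/4*1/8 + 21/64*1/16 + 11/64*1/4 + 1/4*1/8 = 129/1024
  d_2[S3] = 1/4*3/16 + 21/64*1/4 + 11/64*3/16 + 1/4*3/8 = 261/1024
d_2 = (S0=93/256, S1=131/512, S2=129/1024, S3=261/1024)
  d_3[S0] = 93/256*9/16 + 131/512*7/16 + 129/1024*3/16 + 261/1024*3/16 = 397/1024
  d_3[S1] = 93/256*1/8 + 131/512*1/4 + 129/1024*3/8 + 261/1024*5/16 = 3871/16384
  d_3[S2] = 93/256*1/8 + 131/512*1/16 + 129/1024*1/4 + 261/1024*1/8 = 511/4096
  d_3[S3] = 93/256*3/16 + 131/512*1/4 + 129/1024*3/16 + 261/1024*3/8 = 4117/16384
d_3 = (S0=397/1024, S1=3871/16384, S2=511/4096, S3=4117/16384)
  d_4[S0] = 397/1024*9/16 + 3871/16384*7/16 + 511/4096*3/16 + 4117/16384*3/16 = 25687/65536
  d_4[S1] = 397/1024*1/8 + 3871/16384*1/4 + 511/4096*3/8 + 4117/16384*5/16 = 61037/262144
  d_4[S2] = 397/1024*1/8 + 3871/16384*1/16 + 511/4096*1/4 + 4117/16384*1/8 = 32985/262144
  d_4[S3] = 397/1024*3/16 + 3871/16384*1/4 + 511/4096*3/16 + 4117/16384*3/8 = 32687/131072
d_4 = (S0=25687/65536, S1=61037/262144, S2=32985/262144, S3=32687/131072)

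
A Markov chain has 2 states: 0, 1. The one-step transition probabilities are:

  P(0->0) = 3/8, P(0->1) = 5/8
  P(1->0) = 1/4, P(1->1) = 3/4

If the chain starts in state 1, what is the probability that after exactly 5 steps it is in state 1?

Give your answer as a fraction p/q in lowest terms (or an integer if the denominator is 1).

Computing P^5 by repeated multiplication:
P^1 =
  0: [3/8, 5/8]
  1: [1/4, 3/4]
P^2 =
  0: [19/64, 45/64]
  1: [9/32, 23/32]
P^3 =
  0: [147/512, 365/512]
  1: [73/256, 183/256]
P^4 =
  0: [1171/4096, 2925/4096]
  1: [585/2048, 1463/2048]
P^5 =
  0: [9363/32768, 23405/32768]
  1: [4681/16384, 11703/16384]

(P^5)[1 -> 1] = 11703/16384

Answer: 11703/16384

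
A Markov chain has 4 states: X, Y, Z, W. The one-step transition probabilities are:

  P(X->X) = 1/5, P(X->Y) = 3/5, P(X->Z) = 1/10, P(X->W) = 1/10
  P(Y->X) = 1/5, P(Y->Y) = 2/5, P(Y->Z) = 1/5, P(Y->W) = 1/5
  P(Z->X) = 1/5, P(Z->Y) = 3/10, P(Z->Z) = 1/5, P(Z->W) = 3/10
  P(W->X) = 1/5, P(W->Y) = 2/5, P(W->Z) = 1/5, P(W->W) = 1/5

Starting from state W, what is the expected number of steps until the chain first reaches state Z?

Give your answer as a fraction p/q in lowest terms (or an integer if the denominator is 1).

Let h_i = expected steps to first reach Z from state i.
Boundary: h_Z = 0.
First-step equations for the other states:
  h_X = 1 + 1/5*h_X + 3/5*h_Y + 1/10*h_Z + 1/10*h_W
  h_Y = 1 + 1/5*h_X + 2/5*h_Y + 1/5*h_Z + 1/5*h_W
  h_W = 1 + 1/5*h_X + 2/5*h_Y + 1/5*h_Z + 1/5*h_W

Substituting h_Z = 0 and rearranging gives the linear system (I - Q) h = 1:
  [4/5, -3/5, -1/10] . (h_X, h_Y, h_W) = 1
  [-1/5, 3/5, -1/5] . (h_X, h_Y, h_W) = 1
  [-1/5, -2/5, 4/5] . (h_X, h_Y, h_W) = 1

Solving yields:
  h_X = 55/9
  h_Y = 50/9
  h_W = 50/9

Starting state is W, so the expected hitting time is h_W = 50/9.

Answer: 50/9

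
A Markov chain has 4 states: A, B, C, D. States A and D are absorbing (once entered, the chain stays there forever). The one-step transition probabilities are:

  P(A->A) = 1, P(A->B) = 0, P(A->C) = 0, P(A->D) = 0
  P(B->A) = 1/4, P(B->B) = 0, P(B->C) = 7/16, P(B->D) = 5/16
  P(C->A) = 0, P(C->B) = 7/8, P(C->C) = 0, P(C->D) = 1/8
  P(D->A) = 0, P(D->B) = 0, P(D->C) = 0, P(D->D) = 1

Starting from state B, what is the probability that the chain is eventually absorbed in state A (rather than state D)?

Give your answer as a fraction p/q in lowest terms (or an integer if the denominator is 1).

Answer: 32/79

Derivation:
Let a_i = P(absorbed in A | start in state i).
Boundary conditions: a_A = 1, a_D = 0.
For each transient state i, a_i = sum_j P(i->j) * a_j:
  a_B = 1/4*a_A + 0*a_B + 7/16*a_C + 5/16*a_D
  a_C = 0*a_A + 7/8*a_B + 0*a_C + 1/8*a_D

Substituting a_A = 1 and a_D = 0, rearrange to (I - Q) a = r where r[i] = P(i -> A):
  [1, -7/16] . (a_B, a_C) = 1/4
  [-7/8, 1] . (a_B, a_C) = 0

Solving yields:
  a_B = 32/79
  a_C = 28/79

Starting state is B, so the absorption probability is a_B = 32/79.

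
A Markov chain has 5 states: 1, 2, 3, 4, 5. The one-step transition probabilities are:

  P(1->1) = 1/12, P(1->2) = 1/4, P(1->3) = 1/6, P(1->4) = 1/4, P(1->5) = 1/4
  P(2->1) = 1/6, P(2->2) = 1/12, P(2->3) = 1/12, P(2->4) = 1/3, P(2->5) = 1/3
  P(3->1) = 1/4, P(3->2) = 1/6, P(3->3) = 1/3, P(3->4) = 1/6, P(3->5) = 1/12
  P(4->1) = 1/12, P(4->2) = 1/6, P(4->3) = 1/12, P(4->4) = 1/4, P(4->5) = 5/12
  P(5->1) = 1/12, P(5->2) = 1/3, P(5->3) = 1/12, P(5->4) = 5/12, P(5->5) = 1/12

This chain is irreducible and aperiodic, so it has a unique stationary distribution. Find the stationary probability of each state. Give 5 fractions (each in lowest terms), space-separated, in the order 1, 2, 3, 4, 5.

The stationary distribution satisfies pi = pi * P, i.e.:
  pi_1 = 1/12*pi_1 + 1/6*pi_2 + 1/4*pi_3 + 1/12*pi_4 + 1/12*pi_5
  pi_2 = 1/4*pi_1 + 1/12*pi_2 + 1/6*pi_3 + 1/6*pi_4 + 1/3*pi_5
  pi_3 = 1/6*pi_1 + 1/12*pi_2 + 1/3*pi_3 + 1/12*pi_4 + 1/12*pi_5
  pi_4 = 1/4*pi_1 + 1/3*pi_2 + 1/6*pi_3 + 1/4*pi_4 + 5/12*pi_5
  pi_5 = 1/4*pi_1 + 1/3*pi_2 + 1/12*pi_3 + 5/12*pi_4 + 1/12*pi_5
with normalization: pi_1 + pi_2 + pi_3 + pi_4 + pi_5 = 1.

Using the first 4 balance equations plus normalization, the linear system A*pi = b is:
  [-11/12, 1/6, 1/4, 1/12, 1/12] . pi = 0
  [1/4, -11/12, 1/6, 1/6, 1/3] . pi = 0
  [1/6, 1/12, -2/3, 1/12, 1/12] . pi = 0
  [1/4, 1/3, 1/6, -3/4, 5/12] . pi = 0
  [1, 1, 1, 1, 1] . pi = 1

Solving yields:
  pi_1 = 67/554
  pi_2 = 56/277
  pi_3 = 69/554
  pi_4 = 331/1108
  pi_5 = 281/1108

Verification (pi * P):
  67/554*1/12 + 56/277*1/6 + 69/554*1/4 + 331/1108*1/12 + 281/1108*1/12 = 67/554 = pi_1  (ok)
  67/554*1/4 + 56/277*1/12 + 69/554*1/6 + 331/1108*1/6 + 281/1108*1/3 = 56/277 = pi_2  (ok)
  67/554*1/6 + 56/277*1/12 + 69/554*1/3 + 331/1108*1/12 + 281/1108*1/12 = 69/554 = pi_3  (ok)
  67/554*1/4 + 56/277*1/3 + 69/554*1/6 + 331/1108*1/4 + 281/1108*5/12 = 331/1108 = pi_4  (ok)
  67/554*1/4 + 56/277*1/3 + 69/554*1/12 + 331/1108*5/12 + 281/1108*1/12 = 281/1108 = pi_5  (ok)

Answer: 67/554 56/277 69/554 331/1108 281/1108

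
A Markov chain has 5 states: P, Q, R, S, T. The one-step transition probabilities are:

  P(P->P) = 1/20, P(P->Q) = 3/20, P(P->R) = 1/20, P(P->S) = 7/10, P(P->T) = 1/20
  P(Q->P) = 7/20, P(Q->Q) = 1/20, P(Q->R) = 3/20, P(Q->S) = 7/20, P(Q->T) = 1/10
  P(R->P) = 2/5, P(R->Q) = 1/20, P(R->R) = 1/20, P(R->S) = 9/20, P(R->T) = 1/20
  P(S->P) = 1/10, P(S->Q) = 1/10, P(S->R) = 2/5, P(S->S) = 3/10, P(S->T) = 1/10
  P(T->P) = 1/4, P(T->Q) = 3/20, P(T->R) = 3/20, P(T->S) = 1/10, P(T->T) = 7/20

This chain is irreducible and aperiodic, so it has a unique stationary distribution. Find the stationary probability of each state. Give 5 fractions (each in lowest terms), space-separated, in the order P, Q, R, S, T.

The stationary distribution satisfies pi = pi * P, i.e.:
  pi_P = 1/20*pi_P + 7/20*pi_Q + 2/5*pi_R + 1/10*pi_S + 1/4*pi_T
  pi_Q = 3/20*pi_P + 1/20*pi_Q + 1/20*pi_R + 1/10*pi_S + 3/20*pi_T
  pi_R = 1/20*pi_P + 3/20*pi_Q + 1/20*pi_R + 2/5*pi_S + 3/20*pi_T
  pi_S = 7/10*pi_P + 7/20*pi_Q + 9/20*pi_R + 3/10*pi_S + 1/10*pi_T
  pi_T = 1/20*pi_P + 1/10*pi_Q + 1/20*pi_R + 1/10*pi_S + 7/20*pi_T
with normalization: pi_P + pi_Q + pi_R + pi_S + pi_T = 1.

Using the first 4 balance equations plus normalization, the linear system A*pi = b is:
  [-19/20, 7/20, 2/5, 1/10, 1/4] . pi = 0
  [3/20, -19/20, 1/20, 1/10, 3/20] . pi = 0
  [1/20, 3/20, -19/20, 2/5, 3/20] . pi = 0
  [7/10, 7/20, 9/20, -7/10, 1/10] . pi = 0
  [1, 1, 1, 1, 1] . pi = 1

Solving yields:
  pi_P = 18059/93285
  pi_Q = 3098/31095
  pi_R = 19396/93285
  pi_S = 7319/18657
  pi_T = 9941/93285

Verification (pi * P):
  18059/93285*1/20 + 3098/31095*7/20 + 19396/93285*2/5 + 7319/18657*1/10 + 9941/93285*1/4 = 18059/93285 = pi_P  (ok)
  18059/93285*3/20 + 3098/31095*1/20 + 19396/93285*1/20 + 7319/18657*1/10 + 9941/93285*3/20 = 3098/31095 = pi_Q  (ok)
  18059/93285*1/20 + 3098/31095*3/20 + 19396/93285*1/20 + 7319/18657*2/5 + 9941/93285*3/20 = 19396/93285 = pi_R  (ok)
  18059/93285*7/10 + 3098/31095*7/20 + 19396/93285*9/20 + 7319/18657*3/10 + 9941/93285*1/10 = 7319/18657 = pi_S  (ok)
  18059/93285*1/20 + 3098/31095*1/10 + 19396/93285*1/20 + 7319/18657*1/10 + 9941/93285*7/20 = 9941/93285 = pi_T  (ok)

Answer: 18059/93285 3098/31095 19396/93285 7319/18657 9941/93285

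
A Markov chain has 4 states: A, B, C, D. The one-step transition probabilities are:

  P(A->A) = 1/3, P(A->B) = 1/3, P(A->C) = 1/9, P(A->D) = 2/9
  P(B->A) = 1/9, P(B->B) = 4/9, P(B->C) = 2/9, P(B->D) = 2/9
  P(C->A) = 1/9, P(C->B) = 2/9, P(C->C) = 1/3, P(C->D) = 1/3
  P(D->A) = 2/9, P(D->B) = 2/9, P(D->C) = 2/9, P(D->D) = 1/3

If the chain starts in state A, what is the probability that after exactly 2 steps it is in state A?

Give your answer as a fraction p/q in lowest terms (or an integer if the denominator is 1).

Answer: 17/81

Derivation:
Computing P^2 by repeated multiplication:
P^1 =
  A: [1/3, 1/3, 1/9, 2/9]
  B: [1/9, 4/9, 2/9, 2/9]
  C: [1/9, 2/9, 1/3, 1/3]
  D: [2/9, 2/9, 2/9, 1/3]
P^2 =
  A: [17/81, 1/3, 16/81, 7/27]
  B: [13/81, 1/3, 19/81, 22/81]
  C: [14/81, 23/81, 20/81, 8/27]
  D: [16/81, 8/27, 2/9, 23/81]

(P^2)[A -> A] = 17/81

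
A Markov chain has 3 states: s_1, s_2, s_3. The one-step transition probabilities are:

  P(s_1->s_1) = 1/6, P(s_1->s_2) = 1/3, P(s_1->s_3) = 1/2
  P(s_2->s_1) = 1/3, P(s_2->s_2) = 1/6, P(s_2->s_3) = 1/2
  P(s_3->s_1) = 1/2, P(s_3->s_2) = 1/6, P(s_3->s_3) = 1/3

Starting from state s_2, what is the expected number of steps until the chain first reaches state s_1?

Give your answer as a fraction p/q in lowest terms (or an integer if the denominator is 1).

Let h_i = expected steps to first reach s_1 from state i.
Boundary: h_s_1 = 0.
First-step equations for the other states:
  h_s_2 = 1 + 1/3*h_s_1 + 1/6*h_s_2 + 1/2*h_s_3
  h_s_3 = 1 + 1/2*h_s_1 + 1/6*h_s_2 + 1/3*h_s_3

Substituting h_s_1 = 0 and rearranging gives the linear system (I - Q) h = 1:
  [5/6, -1/2] . (h_s_2, h_s_3) = 1
  [-1/6, 2/3] . (h_s_2, h_s_3) = 1

Solving yields:
  h_s_2 = 42/17
  h_s_3 = 36/17

Starting state is s_2, so the expected hitting time is h_s_2 = 42/17.

Answer: 42/17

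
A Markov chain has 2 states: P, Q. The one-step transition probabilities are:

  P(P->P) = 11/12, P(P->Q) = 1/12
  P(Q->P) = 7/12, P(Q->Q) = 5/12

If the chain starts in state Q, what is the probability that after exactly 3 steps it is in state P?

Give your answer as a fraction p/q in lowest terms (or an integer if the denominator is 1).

Computing P^3 by repeated multiplication:
P^1 =
  P: [11/12, 1/12]
  Q: [7/12, 5/12]
P^2 =
  P: [8/9, 1/9]
  Q: [7/9, 2/9]
P^3 =
  P: [95/108, 13/108]
  Q: [91/108, 17/108]

(P^3)[Q -> P] = 91/108

Answer: 91/108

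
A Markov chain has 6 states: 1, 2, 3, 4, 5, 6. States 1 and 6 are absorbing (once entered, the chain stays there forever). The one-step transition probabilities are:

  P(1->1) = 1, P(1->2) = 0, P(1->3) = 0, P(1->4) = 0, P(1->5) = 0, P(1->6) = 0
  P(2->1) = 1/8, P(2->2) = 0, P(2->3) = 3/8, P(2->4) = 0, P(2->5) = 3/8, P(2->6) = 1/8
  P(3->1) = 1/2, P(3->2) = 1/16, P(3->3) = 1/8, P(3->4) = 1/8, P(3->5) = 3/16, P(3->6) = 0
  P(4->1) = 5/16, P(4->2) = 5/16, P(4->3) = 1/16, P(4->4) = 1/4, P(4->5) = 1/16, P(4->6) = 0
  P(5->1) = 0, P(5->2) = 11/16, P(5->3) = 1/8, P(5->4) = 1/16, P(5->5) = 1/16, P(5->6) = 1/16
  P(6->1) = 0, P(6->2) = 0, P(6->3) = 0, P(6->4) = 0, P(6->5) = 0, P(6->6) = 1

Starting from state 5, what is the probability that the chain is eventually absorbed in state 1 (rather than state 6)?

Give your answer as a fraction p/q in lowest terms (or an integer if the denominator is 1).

Let a_i = P(absorbed in 1 | start in state i).
Boundary conditions: a_1 = 1, a_6 = 0.
For each transient state i, a_i = sum_j P(i->j) * a_j:
  a_2 = 1/8*a_1 + 0*a_2 + 3/8*a_3 + 0*a_4 + 3/8*a_5 + 1/8*a_6
  a_3 = 1/2*a_1 + 1/16*a_2 + 1/8*a_3 + 1/8*a_4 + 3/16*a_5 + 0*a_6
  a_4 = 5/16*a_1 + 5/16*a_2 + 1/16*a_3 + 1/4*a_4 + 1/16*a_5 + 0*a_6
  a_5 = 0*a_1 + 11/16*a_2 + 1/8*a_3 + 1/16*a_4 + 1/16*a_5 + 1/16*a_6

Substituting a_1 = 1 and a_6 = 0, rearrange to (I - Q) a = r where r[i] = P(i -> 1):
  [1, -3/8, 0, -3/8] . (a_2, a_3, a_4, a_5) = 1/8
  [-1/16, 7/8, -1/8, -3/16] . (a_2, a_3, a_4, a_5) = 1/2
  [-5/16, -1/16, 3/4, -1/16] . (a_2, a_3, a_4, a_5) = 5/16
  [-11/16, -1/8, -1/16, 15/16] . (a_2, a_3, a_4, a_5) = 0

Solving yields:
  a_2 = 158/217
  a_3 = 9935/11067
  a_4 = 556/651
  a_5 = 7864/11067

Starting state is 5, so the absorption probability is a_5 = 7864/11067.

Answer: 7864/11067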